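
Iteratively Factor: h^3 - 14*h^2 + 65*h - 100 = (h - 4)*(h^2 - 10*h + 25) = (h - 5)*(h - 4)*(h - 5)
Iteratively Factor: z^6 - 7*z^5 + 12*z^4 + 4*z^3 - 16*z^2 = (z - 2)*(z^5 - 5*z^4 + 2*z^3 + 8*z^2) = z*(z - 2)*(z^4 - 5*z^3 + 2*z^2 + 8*z) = z^2*(z - 2)*(z^3 - 5*z^2 + 2*z + 8) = z^2*(z - 4)*(z - 2)*(z^2 - z - 2) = z^2*(z - 4)*(z - 2)*(z + 1)*(z - 2)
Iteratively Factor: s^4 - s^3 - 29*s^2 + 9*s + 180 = (s - 5)*(s^3 + 4*s^2 - 9*s - 36) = (s - 5)*(s + 3)*(s^2 + s - 12) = (s - 5)*(s + 3)*(s + 4)*(s - 3)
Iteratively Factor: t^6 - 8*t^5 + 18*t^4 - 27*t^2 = (t + 1)*(t^5 - 9*t^4 + 27*t^3 - 27*t^2) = t*(t + 1)*(t^4 - 9*t^3 + 27*t^2 - 27*t) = t*(t - 3)*(t + 1)*(t^3 - 6*t^2 + 9*t) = t*(t - 3)^2*(t + 1)*(t^2 - 3*t) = t*(t - 3)^3*(t + 1)*(t)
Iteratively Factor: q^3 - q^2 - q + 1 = (q - 1)*(q^2 - 1) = (q - 1)^2*(q + 1)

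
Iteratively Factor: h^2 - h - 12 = (h - 4)*(h + 3)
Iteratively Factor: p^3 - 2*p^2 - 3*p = (p - 3)*(p^2 + p) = (p - 3)*(p + 1)*(p)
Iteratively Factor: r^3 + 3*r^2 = (r + 3)*(r^2) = r*(r + 3)*(r)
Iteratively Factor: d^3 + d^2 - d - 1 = (d + 1)*(d^2 - 1) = (d + 1)^2*(d - 1)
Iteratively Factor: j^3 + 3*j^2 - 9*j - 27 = (j - 3)*(j^2 + 6*j + 9) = (j - 3)*(j + 3)*(j + 3)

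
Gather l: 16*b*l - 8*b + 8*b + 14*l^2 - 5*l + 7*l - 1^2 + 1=14*l^2 + l*(16*b + 2)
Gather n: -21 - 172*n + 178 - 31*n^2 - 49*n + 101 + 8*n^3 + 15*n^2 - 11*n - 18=8*n^3 - 16*n^2 - 232*n + 240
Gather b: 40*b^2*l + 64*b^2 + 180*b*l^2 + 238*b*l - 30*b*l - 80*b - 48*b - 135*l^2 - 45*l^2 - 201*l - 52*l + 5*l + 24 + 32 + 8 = b^2*(40*l + 64) + b*(180*l^2 + 208*l - 128) - 180*l^2 - 248*l + 64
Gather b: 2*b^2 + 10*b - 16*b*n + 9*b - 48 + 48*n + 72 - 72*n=2*b^2 + b*(19 - 16*n) - 24*n + 24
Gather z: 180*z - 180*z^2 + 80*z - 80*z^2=-260*z^2 + 260*z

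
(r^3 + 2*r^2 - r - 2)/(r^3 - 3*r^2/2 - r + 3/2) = 2*(r + 2)/(2*r - 3)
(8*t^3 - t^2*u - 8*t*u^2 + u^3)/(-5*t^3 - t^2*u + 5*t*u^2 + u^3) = (-8*t + u)/(5*t + u)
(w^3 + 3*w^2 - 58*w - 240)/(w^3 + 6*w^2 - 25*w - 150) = (w - 8)/(w - 5)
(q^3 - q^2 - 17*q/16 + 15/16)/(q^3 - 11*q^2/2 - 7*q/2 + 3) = (16*q^2 - 32*q + 15)/(8*(2*q^2 - 13*q + 6))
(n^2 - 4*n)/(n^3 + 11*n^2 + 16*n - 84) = n*(n - 4)/(n^3 + 11*n^2 + 16*n - 84)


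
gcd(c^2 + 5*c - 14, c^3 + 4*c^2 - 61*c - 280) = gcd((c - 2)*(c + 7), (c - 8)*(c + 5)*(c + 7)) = c + 7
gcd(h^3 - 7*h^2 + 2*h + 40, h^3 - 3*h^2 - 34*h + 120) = h^2 - 9*h + 20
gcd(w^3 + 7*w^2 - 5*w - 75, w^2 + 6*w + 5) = w + 5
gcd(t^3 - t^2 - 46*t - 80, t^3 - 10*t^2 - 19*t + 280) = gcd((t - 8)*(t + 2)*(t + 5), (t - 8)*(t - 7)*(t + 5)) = t^2 - 3*t - 40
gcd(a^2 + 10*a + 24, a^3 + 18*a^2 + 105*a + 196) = a + 4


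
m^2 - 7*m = m*(m - 7)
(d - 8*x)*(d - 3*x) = d^2 - 11*d*x + 24*x^2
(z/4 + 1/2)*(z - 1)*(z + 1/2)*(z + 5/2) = z^4/4 + z^3 + 9*z^2/16 - 19*z/16 - 5/8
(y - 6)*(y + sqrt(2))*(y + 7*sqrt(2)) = y^3 - 6*y^2 + 8*sqrt(2)*y^2 - 48*sqrt(2)*y + 14*y - 84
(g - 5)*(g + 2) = g^2 - 3*g - 10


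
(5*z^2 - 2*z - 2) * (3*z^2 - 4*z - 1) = 15*z^4 - 26*z^3 - 3*z^2 + 10*z + 2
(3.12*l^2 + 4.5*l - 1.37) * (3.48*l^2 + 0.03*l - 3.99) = 10.8576*l^4 + 15.7536*l^3 - 17.0814*l^2 - 17.9961*l + 5.4663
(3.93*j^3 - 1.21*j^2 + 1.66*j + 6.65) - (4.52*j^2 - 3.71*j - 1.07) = 3.93*j^3 - 5.73*j^2 + 5.37*j + 7.72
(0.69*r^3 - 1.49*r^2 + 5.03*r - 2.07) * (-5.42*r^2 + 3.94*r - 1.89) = -3.7398*r^5 + 10.7944*r^4 - 34.4373*r^3 + 33.8537*r^2 - 17.6625*r + 3.9123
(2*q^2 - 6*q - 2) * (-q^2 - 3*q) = -2*q^4 + 20*q^2 + 6*q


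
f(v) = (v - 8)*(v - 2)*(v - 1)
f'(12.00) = 194.00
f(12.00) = 440.00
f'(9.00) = 71.00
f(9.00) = 56.00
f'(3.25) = -13.81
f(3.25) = -13.36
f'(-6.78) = 313.07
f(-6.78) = -1009.60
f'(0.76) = 11.01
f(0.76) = -2.15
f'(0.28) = 20.08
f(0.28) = -9.56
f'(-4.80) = 200.72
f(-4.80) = -504.83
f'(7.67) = 33.75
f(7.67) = -12.48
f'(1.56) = -1.02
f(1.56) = 1.59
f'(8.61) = 58.98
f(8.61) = 30.68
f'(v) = (v - 8)*(v - 2) + (v - 8)*(v - 1) + (v - 2)*(v - 1) = 3*v^2 - 22*v + 26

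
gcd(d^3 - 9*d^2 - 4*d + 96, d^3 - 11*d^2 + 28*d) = d - 4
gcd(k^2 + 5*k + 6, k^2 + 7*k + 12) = k + 3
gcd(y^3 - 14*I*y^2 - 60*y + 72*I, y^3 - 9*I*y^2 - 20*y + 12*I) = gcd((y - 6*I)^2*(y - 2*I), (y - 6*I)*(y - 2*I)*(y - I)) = y^2 - 8*I*y - 12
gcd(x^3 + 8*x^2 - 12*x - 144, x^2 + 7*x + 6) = x + 6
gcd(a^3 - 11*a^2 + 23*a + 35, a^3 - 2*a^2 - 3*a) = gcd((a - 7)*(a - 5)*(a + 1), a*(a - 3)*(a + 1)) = a + 1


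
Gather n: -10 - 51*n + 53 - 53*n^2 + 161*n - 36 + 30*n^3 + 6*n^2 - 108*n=30*n^3 - 47*n^2 + 2*n + 7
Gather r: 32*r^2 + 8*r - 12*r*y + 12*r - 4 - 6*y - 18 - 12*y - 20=32*r^2 + r*(20 - 12*y) - 18*y - 42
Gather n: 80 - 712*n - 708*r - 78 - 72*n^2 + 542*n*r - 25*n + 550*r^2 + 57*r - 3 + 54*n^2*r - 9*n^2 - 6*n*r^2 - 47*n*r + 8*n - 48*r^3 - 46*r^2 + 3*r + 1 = n^2*(54*r - 81) + n*(-6*r^2 + 495*r - 729) - 48*r^3 + 504*r^2 - 648*r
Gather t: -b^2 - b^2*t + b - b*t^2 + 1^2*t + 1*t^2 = -b^2 + b + t^2*(1 - b) + t*(1 - b^2)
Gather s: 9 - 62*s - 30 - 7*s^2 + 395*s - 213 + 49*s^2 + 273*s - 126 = 42*s^2 + 606*s - 360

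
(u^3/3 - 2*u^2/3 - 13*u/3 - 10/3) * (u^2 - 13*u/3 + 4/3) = u^5/3 - 19*u^4/9 - u^3 + 131*u^2/9 + 26*u/3 - 40/9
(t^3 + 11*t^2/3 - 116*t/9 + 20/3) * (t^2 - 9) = t^5 + 11*t^4/3 - 197*t^3/9 - 79*t^2/3 + 116*t - 60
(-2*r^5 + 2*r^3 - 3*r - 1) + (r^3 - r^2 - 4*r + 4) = -2*r^5 + 3*r^3 - r^2 - 7*r + 3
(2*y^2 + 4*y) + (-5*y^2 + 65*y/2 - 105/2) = -3*y^2 + 73*y/2 - 105/2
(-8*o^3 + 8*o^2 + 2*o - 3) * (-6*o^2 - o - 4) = 48*o^5 - 40*o^4 + 12*o^3 - 16*o^2 - 5*o + 12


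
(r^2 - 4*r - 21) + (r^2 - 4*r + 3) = 2*r^2 - 8*r - 18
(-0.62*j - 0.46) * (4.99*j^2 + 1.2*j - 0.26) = -3.0938*j^3 - 3.0394*j^2 - 0.3908*j + 0.1196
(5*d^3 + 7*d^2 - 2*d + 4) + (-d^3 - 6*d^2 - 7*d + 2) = 4*d^3 + d^2 - 9*d + 6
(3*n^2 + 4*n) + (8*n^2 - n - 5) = 11*n^2 + 3*n - 5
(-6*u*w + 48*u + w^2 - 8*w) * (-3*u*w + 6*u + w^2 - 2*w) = 18*u^2*w^2 - 180*u^2*w + 288*u^2 - 9*u*w^3 + 90*u*w^2 - 144*u*w + w^4 - 10*w^3 + 16*w^2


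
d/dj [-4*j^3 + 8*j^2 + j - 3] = -12*j^2 + 16*j + 1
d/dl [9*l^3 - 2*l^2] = l*(27*l - 4)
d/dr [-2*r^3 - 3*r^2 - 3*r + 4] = -6*r^2 - 6*r - 3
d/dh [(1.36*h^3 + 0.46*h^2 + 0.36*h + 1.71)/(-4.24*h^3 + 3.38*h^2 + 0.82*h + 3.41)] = (6.5472*h^4 + 5.2832*h^3 + 34.8244*h^2 - 8.4224*h - 0.1746)/(17.9776*h^6 - 28.6624*h^5 + 4.4708*h^4 - 23.3736*h^3 + 23.724*h^2 + 5.5924*h + 11.6281)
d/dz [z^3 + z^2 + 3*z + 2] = 3*z^2 + 2*z + 3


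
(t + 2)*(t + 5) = t^2 + 7*t + 10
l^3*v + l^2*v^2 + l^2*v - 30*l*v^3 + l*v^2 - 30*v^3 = (l - 5*v)*(l + 6*v)*(l*v + v)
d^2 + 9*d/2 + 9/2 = (d + 3/2)*(d + 3)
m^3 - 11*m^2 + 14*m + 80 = (m - 8)*(m - 5)*(m + 2)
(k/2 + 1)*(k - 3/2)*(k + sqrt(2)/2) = k^3/2 + k^2/4 + sqrt(2)*k^2/4 - 3*k/2 + sqrt(2)*k/8 - 3*sqrt(2)/4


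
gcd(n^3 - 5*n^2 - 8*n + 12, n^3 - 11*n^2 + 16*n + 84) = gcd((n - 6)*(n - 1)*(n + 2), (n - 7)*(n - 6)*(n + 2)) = n^2 - 4*n - 12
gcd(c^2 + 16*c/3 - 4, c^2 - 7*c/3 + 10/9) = c - 2/3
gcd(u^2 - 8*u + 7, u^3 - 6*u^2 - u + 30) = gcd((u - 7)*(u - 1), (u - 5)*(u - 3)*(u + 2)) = 1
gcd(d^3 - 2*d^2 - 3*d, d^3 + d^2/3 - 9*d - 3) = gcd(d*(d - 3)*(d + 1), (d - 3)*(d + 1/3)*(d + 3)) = d - 3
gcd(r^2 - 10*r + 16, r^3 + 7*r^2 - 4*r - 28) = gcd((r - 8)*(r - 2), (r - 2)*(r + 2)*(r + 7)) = r - 2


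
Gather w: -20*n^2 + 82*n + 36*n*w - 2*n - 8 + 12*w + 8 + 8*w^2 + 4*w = -20*n^2 + 80*n + 8*w^2 + w*(36*n + 16)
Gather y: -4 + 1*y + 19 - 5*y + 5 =20 - 4*y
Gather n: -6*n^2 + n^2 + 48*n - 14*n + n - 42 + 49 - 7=-5*n^2 + 35*n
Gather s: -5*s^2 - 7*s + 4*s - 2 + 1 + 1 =-5*s^2 - 3*s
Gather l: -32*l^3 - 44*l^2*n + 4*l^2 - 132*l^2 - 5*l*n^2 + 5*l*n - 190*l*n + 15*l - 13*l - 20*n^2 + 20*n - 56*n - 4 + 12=-32*l^3 + l^2*(-44*n - 128) + l*(-5*n^2 - 185*n + 2) - 20*n^2 - 36*n + 8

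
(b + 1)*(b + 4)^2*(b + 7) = b^4 + 16*b^3 + 87*b^2 + 184*b + 112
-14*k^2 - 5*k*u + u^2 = (-7*k + u)*(2*k + u)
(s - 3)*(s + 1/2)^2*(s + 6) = s^4 + 4*s^3 - 59*s^2/4 - 69*s/4 - 9/2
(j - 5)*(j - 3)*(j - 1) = j^3 - 9*j^2 + 23*j - 15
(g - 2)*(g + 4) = g^2 + 2*g - 8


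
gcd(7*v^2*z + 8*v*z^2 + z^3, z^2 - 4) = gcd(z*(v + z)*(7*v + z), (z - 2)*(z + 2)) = 1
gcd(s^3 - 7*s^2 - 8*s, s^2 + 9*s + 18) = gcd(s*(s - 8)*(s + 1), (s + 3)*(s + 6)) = 1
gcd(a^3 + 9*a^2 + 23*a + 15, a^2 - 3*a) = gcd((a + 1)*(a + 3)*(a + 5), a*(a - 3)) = 1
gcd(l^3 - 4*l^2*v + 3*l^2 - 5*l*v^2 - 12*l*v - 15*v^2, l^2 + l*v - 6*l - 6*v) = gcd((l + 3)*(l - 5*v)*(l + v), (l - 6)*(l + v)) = l + v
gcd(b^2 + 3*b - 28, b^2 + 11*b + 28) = b + 7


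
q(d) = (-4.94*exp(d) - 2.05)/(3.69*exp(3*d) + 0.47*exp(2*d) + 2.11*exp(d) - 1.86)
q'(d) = (-4.94*exp(d) - 2.05)*(-11.07*exp(3*d) - 0.94*exp(2*d) - 2.11*exp(d))/(3.69*exp(3*d) + 0.47*exp(2*d) + 2.11*exp(d) - 1.86)^2 - 4.94*exp(d)/(3.69*exp(3*d) + 0.47*exp(2*d) + 2.11*exp(d) - 1.86) = (36.4572*exp(3*d) + 25.0153*exp(2*d) + 1.927*exp(d) + 13.5139)*exp(d)/(13.6161*exp(6*d) + 3.4686*exp(5*d) + 15.7927*exp(4*d) - 11.7434*exp(3*d) + 2.7037*exp(2*d) - 7.8492*exp(d) + 3.4596)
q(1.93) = -0.03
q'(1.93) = 0.06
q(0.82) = -0.27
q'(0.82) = 0.55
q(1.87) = -0.03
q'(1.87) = 0.07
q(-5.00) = 1.13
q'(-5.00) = 0.03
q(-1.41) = 2.58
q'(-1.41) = 2.45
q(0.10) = -1.25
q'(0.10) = 2.90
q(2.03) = -0.02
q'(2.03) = 0.05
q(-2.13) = 1.65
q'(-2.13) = 0.66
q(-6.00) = 1.11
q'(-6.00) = 0.01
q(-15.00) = 1.10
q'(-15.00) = 0.00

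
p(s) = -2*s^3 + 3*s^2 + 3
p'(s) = -6*s^2 + 6*s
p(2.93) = -21.55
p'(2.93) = -33.93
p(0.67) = 3.75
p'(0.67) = 1.33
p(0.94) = 3.99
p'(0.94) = 0.34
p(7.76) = -750.92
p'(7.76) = -314.75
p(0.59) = 3.63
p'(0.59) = 1.45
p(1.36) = 3.52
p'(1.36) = -2.94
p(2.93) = -21.55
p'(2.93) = -33.93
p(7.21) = -590.66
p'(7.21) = -268.64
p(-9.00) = 1704.00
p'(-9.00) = -540.00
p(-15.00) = 7428.00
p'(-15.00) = -1440.00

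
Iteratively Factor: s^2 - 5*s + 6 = (s - 3)*(s - 2)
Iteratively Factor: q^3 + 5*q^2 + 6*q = (q)*(q^2 + 5*q + 6) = q*(q + 3)*(q + 2)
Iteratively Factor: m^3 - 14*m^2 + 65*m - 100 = (m - 4)*(m^2 - 10*m + 25) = (m - 5)*(m - 4)*(m - 5)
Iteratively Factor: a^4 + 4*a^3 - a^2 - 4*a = (a - 1)*(a^3 + 5*a^2 + 4*a) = a*(a - 1)*(a^2 + 5*a + 4) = a*(a - 1)*(a + 1)*(a + 4)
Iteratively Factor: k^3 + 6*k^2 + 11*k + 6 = (k + 2)*(k^2 + 4*k + 3) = (k + 1)*(k + 2)*(k + 3)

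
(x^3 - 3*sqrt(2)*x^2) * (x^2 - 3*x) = x^5 - 3*sqrt(2)*x^4 - 3*x^4 + 9*sqrt(2)*x^3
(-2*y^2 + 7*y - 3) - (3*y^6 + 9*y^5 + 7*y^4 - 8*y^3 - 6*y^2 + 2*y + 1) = -3*y^6 - 9*y^5 - 7*y^4 + 8*y^3 + 4*y^2 + 5*y - 4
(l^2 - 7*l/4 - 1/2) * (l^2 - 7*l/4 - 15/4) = l^4 - 7*l^3/2 - 19*l^2/16 + 119*l/16 + 15/8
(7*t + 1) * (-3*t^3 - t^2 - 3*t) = -21*t^4 - 10*t^3 - 22*t^2 - 3*t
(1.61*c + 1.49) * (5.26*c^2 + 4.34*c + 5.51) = 8.4686*c^3 + 14.8248*c^2 + 15.3377*c + 8.2099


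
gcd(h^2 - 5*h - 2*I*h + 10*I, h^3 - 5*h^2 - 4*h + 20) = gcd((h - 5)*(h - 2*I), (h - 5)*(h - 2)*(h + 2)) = h - 5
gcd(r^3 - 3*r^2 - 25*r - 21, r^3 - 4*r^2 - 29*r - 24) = r^2 + 4*r + 3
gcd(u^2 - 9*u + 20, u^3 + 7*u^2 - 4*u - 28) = 1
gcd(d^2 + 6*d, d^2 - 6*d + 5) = 1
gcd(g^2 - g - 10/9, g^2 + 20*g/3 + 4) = g + 2/3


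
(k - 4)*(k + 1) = k^2 - 3*k - 4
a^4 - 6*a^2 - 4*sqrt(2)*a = a*(a - 2*sqrt(2))*(a + sqrt(2))^2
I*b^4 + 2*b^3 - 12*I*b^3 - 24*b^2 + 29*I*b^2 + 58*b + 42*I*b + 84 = (b - 7)*(b - 6)*(b - 2*I)*(I*b + I)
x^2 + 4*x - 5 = (x - 1)*(x + 5)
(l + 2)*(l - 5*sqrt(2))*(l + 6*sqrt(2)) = l^3 + sqrt(2)*l^2 + 2*l^2 - 60*l + 2*sqrt(2)*l - 120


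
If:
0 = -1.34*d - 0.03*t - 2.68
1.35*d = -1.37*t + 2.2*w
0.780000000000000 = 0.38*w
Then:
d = -2.12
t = 5.39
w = 2.05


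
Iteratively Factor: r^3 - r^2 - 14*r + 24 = (r + 4)*(r^2 - 5*r + 6) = (r - 2)*(r + 4)*(r - 3)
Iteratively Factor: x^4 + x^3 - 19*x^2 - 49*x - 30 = (x - 5)*(x^3 + 6*x^2 + 11*x + 6) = (x - 5)*(x + 1)*(x^2 + 5*x + 6) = (x - 5)*(x + 1)*(x + 3)*(x + 2)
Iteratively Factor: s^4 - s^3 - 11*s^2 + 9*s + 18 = (s - 3)*(s^3 + 2*s^2 - 5*s - 6) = (s - 3)*(s + 3)*(s^2 - s - 2) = (s - 3)*(s + 1)*(s + 3)*(s - 2)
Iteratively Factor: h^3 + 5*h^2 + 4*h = (h + 4)*(h^2 + h) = (h + 1)*(h + 4)*(h)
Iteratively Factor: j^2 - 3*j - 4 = (j - 4)*(j + 1)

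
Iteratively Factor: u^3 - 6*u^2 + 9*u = (u - 3)*(u^2 - 3*u) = (u - 3)^2*(u)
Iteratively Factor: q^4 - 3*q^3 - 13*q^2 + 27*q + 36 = (q + 1)*(q^3 - 4*q^2 - 9*q + 36) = (q + 1)*(q + 3)*(q^2 - 7*q + 12) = (q - 4)*(q + 1)*(q + 3)*(q - 3)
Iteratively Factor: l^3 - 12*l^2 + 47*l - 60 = (l - 4)*(l^2 - 8*l + 15) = (l - 4)*(l - 3)*(l - 5)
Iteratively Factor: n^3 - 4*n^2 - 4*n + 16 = (n - 2)*(n^2 - 2*n - 8) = (n - 4)*(n - 2)*(n + 2)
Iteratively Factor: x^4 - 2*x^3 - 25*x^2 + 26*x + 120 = (x - 3)*(x^3 + x^2 - 22*x - 40) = (x - 3)*(x + 2)*(x^2 - x - 20) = (x - 3)*(x + 2)*(x + 4)*(x - 5)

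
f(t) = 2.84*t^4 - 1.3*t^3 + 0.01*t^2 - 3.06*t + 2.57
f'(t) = 11.36*t^3 - 3.9*t^2 + 0.02*t - 3.06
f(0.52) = 1.01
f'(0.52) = -2.51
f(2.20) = 48.57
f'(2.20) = 99.07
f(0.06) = 2.39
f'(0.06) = -3.07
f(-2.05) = 70.24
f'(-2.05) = -117.36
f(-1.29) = 17.19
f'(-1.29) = -33.96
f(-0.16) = 3.07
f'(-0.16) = -3.21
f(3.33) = 293.70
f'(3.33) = 373.24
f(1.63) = 12.03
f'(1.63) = 35.81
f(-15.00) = 148213.22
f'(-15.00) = -39220.86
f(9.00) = 17661.38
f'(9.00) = 7962.66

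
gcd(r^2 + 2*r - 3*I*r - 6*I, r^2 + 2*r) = r + 2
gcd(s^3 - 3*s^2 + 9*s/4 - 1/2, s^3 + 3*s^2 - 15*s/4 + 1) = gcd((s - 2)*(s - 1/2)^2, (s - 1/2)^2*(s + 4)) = s^2 - s + 1/4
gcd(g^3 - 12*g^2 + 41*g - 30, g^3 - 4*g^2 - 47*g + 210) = g^2 - 11*g + 30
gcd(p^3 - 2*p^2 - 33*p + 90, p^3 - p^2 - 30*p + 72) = p^2 + 3*p - 18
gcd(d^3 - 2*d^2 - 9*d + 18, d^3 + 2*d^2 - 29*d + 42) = d^2 - 5*d + 6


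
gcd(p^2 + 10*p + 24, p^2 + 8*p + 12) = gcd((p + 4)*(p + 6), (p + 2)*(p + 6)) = p + 6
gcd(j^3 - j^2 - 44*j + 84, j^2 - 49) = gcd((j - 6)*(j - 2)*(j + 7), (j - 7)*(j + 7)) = j + 7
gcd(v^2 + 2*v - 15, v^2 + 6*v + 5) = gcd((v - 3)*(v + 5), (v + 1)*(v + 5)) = v + 5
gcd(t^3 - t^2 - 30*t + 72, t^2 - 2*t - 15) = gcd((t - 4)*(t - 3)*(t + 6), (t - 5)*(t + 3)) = 1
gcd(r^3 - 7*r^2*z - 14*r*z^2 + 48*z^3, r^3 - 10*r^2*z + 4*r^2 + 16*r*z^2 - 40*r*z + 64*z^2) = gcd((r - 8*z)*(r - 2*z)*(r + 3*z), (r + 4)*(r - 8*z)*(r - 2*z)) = r^2 - 10*r*z + 16*z^2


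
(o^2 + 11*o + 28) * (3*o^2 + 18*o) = 3*o^4 + 51*o^3 + 282*o^2 + 504*o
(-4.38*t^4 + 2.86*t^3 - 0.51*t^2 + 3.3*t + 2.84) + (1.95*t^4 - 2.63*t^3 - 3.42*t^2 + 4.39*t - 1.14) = -2.43*t^4 + 0.23*t^3 - 3.93*t^2 + 7.69*t + 1.7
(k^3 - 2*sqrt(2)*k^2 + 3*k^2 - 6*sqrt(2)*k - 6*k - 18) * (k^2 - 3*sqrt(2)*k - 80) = k^5 - 5*sqrt(2)*k^4 + 3*k^4 - 74*k^3 - 15*sqrt(2)*k^3 - 222*k^2 + 178*sqrt(2)*k^2 + 480*k + 534*sqrt(2)*k + 1440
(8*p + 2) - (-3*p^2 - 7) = 3*p^2 + 8*p + 9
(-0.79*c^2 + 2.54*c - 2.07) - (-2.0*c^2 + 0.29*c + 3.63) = 1.21*c^2 + 2.25*c - 5.7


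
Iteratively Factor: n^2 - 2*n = (n - 2)*(n)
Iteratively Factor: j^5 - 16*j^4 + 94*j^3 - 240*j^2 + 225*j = (j)*(j^4 - 16*j^3 + 94*j^2 - 240*j + 225) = j*(j - 5)*(j^3 - 11*j^2 + 39*j - 45) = j*(j - 5)^2*(j^2 - 6*j + 9) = j*(j - 5)^2*(j - 3)*(j - 3)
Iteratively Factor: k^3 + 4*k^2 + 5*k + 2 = (k + 1)*(k^2 + 3*k + 2) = (k + 1)^2*(k + 2)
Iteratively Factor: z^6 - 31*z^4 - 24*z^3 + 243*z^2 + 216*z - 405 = (z - 5)*(z^5 + 5*z^4 - 6*z^3 - 54*z^2 - 27*z + 81) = (z - 5)*(z + 3)*(z^4 + 2*z^3 - 12*z^2 - 18*z + 27) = (z - 5)*(z - 1)*(z + 3)*(z^3 + 3*z^2 - 9*z - 27) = (z - 5)*(z - 1)*(z + 3)^2*(z^2 - 9) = (z - 5)*(z - 3)*(z - 1)*(z + 3)^2*(z + 3)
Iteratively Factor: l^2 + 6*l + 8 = (l + 2)*(l + 4)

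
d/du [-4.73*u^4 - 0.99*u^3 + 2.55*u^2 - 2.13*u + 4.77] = -18.92*u^3 - 2.97*u^2 + 5.1*u - 2.13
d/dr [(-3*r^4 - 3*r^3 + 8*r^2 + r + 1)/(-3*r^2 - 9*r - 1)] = 2*(9*r^5 + 45*r^4 + 33*r^3 - 30*r^2 - 5*r + 4)/(9*r^4 + 54*r^3 + 87*r^2 + 18*r + 1)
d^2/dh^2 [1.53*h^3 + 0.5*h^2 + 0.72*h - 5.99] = 9.18*h + 1.0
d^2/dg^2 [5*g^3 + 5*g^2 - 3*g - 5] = 30*g + 10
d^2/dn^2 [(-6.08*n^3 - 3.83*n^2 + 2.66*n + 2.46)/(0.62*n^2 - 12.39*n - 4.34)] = (-2.27373675443232e-13*n^4 - 1956.224844*n^3 - 2017.785288*n^2 - 757.560888*n + 338.16734)/(0.238328*n^6 - 14.288148*n^5 + 280.527618*n^4 - 1701.980847*n^3 - 1963.693326*n^2 - 700.119252*n - 81.746504)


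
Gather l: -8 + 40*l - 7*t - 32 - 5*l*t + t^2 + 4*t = l*(40 - 5*t) + t^2 - 3*t - 40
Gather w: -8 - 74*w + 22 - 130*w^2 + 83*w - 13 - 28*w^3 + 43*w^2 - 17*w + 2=-28*w^3 - 87*w^2 - 8*w + 3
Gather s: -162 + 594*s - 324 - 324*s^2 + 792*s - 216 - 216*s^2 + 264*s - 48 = -540*s^2 + 1650*s - 750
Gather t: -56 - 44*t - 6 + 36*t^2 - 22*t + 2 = 36*t^2 - 66*t - 60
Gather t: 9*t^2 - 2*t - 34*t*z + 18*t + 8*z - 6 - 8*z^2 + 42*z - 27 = 9*t^2 + t*(16 - 34*z) - 8*z^2 + 50*z - 33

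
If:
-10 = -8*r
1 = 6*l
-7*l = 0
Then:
No Solution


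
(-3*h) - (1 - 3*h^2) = 3*h^2 - 3*h - 1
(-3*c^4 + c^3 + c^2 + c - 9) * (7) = -21*c^4 + 7*c^3 + 7*c^2 + 7*c - 63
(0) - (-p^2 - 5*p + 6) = p^2 + 5*p - 6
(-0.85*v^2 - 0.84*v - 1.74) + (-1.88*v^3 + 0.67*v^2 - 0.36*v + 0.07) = -1.88*v^3 - 0.18*v^2 - 1.2*v - 1.67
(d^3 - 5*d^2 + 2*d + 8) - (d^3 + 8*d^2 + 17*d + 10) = -13*d^2 - 15*d - 2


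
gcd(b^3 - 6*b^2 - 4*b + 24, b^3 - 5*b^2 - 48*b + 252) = b - 6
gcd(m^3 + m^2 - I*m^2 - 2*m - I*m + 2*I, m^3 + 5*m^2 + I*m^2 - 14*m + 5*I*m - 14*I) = 1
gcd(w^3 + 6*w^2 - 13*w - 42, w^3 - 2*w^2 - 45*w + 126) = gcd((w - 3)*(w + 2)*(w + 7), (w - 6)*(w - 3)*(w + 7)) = w^2 + 4*w - 21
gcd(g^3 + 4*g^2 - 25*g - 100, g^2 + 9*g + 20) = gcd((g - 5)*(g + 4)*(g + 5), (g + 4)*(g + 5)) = g^2 + 9*g + 20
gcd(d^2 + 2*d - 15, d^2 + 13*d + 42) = 1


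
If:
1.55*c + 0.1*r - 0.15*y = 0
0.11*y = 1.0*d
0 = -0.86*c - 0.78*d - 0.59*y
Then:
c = -0.785813953488372*y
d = 0.11*y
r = 13.6801162790698*y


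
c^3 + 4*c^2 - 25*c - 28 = (c - 4)*(c + 1)*(c + 7)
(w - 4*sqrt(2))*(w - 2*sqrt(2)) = w^2 - 6*sqrt(2)*w + 16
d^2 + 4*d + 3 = (d + 1)*(d + 3)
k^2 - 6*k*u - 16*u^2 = (k - 8*u)*(k + 2*u)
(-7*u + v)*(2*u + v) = -14*u^2 - 5*u*v + v^2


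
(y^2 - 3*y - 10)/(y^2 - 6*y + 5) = (y + 2)/(y - 1)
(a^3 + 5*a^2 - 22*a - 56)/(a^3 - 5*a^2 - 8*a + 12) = (a^2 + 3*a - 28)/(a^2 - 7*a + 6)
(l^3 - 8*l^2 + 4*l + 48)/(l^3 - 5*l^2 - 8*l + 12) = (l - 4)/(l - 1)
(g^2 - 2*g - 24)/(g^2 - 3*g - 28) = (g - 6)/(g - 7)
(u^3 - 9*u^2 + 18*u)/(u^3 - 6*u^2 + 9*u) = (u - 6)/(u - 3)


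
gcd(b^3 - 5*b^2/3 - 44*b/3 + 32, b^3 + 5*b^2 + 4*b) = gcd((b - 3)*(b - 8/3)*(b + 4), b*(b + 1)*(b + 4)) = b + 4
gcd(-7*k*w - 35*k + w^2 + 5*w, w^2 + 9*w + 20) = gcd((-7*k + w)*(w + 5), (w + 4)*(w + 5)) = w + 5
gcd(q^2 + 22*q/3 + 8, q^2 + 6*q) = q + 6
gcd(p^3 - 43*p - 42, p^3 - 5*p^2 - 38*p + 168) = p^2 - p - 42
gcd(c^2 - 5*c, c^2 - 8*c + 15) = c - 5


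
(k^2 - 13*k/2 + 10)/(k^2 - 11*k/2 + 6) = (2*k - 5)/(2*k - 3)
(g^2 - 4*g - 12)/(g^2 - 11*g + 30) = (g + 2)/(g - 5)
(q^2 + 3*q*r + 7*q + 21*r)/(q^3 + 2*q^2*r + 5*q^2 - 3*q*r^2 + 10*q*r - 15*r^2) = (q + 7)/(q^2 - q*r + 5*q - 5*r)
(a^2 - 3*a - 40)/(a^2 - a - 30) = (a - 8)/(a - 6)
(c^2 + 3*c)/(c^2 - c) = (c + 3)/(c - 1)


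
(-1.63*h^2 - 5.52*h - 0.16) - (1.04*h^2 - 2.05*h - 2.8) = -2.67*h^2 - 3.47*h + 2.64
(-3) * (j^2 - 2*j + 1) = -3*j^2 + 6*j - 3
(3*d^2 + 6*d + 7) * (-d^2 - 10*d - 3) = -3*d^4 - 36*d^3 - 76*d^2 - 88*d - 21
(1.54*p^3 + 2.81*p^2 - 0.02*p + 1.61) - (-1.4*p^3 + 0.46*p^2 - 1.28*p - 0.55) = 2.94*p^3 + 2.35*p^2 + 1.26*p + 2.16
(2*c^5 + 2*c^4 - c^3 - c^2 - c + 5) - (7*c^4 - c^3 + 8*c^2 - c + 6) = 2*c^5 - 5*c^4 - 9*c^2 - 1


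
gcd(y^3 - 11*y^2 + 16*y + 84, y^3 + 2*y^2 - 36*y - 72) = y^2 - 4*y - 12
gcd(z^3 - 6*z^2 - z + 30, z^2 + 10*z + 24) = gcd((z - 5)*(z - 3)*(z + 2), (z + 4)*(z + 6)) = 1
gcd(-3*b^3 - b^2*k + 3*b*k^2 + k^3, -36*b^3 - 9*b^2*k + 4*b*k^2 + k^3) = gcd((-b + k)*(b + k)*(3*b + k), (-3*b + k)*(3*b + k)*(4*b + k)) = 3*b + k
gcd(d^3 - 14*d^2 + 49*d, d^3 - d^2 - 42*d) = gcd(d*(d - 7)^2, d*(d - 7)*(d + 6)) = d^2 - 7*d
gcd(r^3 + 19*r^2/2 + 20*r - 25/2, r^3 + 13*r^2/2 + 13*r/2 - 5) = r^2 + 9*r/2 - 5/2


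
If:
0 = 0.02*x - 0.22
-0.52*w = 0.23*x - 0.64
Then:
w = -3.63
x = 11.00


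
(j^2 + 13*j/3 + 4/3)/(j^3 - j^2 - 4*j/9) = 3*(j + 4)/(j*(3*j - 4))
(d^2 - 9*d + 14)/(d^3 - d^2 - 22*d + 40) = (d - 7)/(d^2 + d - 20)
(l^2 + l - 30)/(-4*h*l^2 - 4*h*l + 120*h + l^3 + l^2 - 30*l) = -1/(4*h - l)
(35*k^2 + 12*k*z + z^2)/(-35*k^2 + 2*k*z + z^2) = (5*k + z)/(-5*k + z)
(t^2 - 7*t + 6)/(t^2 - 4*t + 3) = (t - 6)/(t - 3)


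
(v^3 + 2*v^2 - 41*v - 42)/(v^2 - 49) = (v^2 - 5*v - 6)/(v - 7)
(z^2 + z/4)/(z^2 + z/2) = (4*z + 1)/(2*(2*z + 1))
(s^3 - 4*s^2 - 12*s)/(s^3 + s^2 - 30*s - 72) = s*(s + 2)/(s^2 + 7*s + 12)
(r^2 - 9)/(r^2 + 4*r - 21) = (r + 3)/(r + 7)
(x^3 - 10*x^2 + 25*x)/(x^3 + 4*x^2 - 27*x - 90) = x*(x - 5)/(x^2 + 9*x + 18)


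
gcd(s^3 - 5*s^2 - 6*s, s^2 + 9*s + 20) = 1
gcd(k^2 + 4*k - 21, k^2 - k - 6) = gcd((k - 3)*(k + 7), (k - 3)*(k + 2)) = k - 3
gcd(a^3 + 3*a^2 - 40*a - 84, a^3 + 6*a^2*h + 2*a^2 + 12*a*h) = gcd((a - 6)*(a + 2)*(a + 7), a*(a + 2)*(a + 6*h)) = a + 2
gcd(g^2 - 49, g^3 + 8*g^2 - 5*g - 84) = g + 7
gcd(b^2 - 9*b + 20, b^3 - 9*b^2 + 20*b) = b^2 - 9*b + 20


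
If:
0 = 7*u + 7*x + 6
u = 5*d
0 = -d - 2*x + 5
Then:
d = -47/63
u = -235/63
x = 181/63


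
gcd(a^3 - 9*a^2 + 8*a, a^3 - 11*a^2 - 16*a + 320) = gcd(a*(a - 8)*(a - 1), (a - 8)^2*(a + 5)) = a - 8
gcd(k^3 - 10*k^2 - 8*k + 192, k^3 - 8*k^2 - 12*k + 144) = k^2 - 2*k - 24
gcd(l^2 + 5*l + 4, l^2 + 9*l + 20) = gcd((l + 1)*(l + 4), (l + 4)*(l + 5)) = l + 4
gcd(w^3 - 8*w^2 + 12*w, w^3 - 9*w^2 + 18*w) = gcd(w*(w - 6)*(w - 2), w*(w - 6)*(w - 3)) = w^2 - 6*w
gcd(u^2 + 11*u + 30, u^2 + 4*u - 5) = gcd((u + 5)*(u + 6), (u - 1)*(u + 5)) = u + 5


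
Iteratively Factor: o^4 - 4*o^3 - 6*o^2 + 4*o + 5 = (o - 5)*(o^3 + o^2 - o - 1) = (o - 5)*(o - 1)*(o^2 + 2*o + 1) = (o - 5)*(o - 1)*(o + 1)*(o + 1)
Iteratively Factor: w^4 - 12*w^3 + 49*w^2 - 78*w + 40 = (w - 5)*(w^3 - 7*w^2 + 14*w - 8) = (w - 5)*(w - 1)*(w^2 - 6*w + 8) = (w - 5)*(w - 4)*(w - 1)*(w - 2)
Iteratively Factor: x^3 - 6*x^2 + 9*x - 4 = (x - 1)*(x^2 - 5*x + 4) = (x - 4)*(x - 1)*(x - 1)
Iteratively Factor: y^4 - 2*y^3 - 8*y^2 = (y - 4)*(y^3 + 2*y^2) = y*(y - 4)*(y^2 + 2*y) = y*(y - 4)*(y + 2)*(y)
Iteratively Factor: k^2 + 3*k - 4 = (k - 1)*(k + 4)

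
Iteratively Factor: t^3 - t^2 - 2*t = (t)*(t^2 - t - 2) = t*(t + 1)*(t - 2)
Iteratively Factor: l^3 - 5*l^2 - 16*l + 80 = (l - 5)*(l^2 - 16) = (l - 5)*(l + 4)*(l - 4)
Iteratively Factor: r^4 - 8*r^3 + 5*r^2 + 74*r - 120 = (r - 4)*(r^3 - 4*r^2 - 11*r + 30) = (r - 4)*(r + 3)*(r^2 - 7*r + 10) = (r - 5)*(r - 4)*(r + 3)*(r - 2)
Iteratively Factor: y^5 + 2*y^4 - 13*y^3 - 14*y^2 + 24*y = (y - 3)*(y^4 + 5*y^3 + 2*y^2 - 8*y) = (y - 3)*(y + 2)*(y^3 + 3*y^2 - 4*y) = (y - 3)*(y + 2)*(y + 4)*(y^2 - y) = y*(y - 3)*(y + 2)*(y + 4)*(y - 1)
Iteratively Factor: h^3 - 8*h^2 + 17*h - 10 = (h - 5)*(h^2 - 3*h + 2) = (h - 5)*(h - 1)*(h - 2)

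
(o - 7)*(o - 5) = o^2 - 12*o + 35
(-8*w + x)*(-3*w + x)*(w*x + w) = 24*w^3*x + 24*w^3 - 11*w^2*x^2 - 11*w^2*x + w*x^3 + w*x^2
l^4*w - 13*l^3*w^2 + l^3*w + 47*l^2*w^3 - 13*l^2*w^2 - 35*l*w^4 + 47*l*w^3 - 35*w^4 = (l - 7*w)*(l - 5*w)*(l - w)*(l*w + w)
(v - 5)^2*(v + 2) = v^3 - 8*v^2 + 5*v + 50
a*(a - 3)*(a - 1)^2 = a^4 - 5*a^3 + 7*a^2 - 3*a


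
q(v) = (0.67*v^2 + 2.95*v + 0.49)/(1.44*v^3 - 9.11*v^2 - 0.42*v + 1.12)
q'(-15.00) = -0.00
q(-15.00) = -0.02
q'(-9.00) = 0.00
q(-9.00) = -0.02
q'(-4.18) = 0.01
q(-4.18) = 0.00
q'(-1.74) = 0.09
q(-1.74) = 0.08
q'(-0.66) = 1.07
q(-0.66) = 0.39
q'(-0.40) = 55.07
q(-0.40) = 2.23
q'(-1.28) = 0.17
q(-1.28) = 0.13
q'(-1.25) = 0.18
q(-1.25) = 0.14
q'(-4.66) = 0.01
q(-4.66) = -0.00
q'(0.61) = 3.50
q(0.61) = -1.15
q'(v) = (1.34*v + 2.95)/(1.44*v^3 - 9.11*v^2 - 0.42*v + 1.12) + (-4.32*v^2 + 18.22*v + 0.42)*(0.67*v^2 + 2.95*v + 0.49)/(1.44*v^3 - 9.11*v^2 - 0.42*v + 1.12)^2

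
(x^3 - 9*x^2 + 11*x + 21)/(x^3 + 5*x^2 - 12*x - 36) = (x^2 - 6*x - 7)/(x^2 + 8*x + 12)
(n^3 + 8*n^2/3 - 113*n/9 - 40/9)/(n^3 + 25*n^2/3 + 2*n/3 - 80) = (n + 1/3)/(n + 6)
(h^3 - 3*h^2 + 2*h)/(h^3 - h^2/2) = 2*(h^2 - 3*h + 2)/(h*(2*h - 1))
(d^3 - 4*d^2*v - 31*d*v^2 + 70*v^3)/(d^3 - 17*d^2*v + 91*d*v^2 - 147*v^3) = (d^2 + 3*d*v - 10*v^2)/(d^2 - 10*d*v + 21*v^2)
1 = 1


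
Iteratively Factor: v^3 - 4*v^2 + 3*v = (v - 1)*(v^2 - 3*v) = v*(v - 1)*(v - 3)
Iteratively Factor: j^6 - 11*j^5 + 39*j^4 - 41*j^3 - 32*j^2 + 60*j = (j + 1)*(j^5 - 12*j^4 + 51*j^3 - 92*j^2 + 60*j) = (j - 2)*(j + 1)*(j^4 - 10*j^3 + 31*j^2 - 30*j) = j*(j - 2)*(j + 1)*(j^3 - 10*j^2 + 31*j - 30) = j*(j - 2)^2*(j + 1)*(j^2 - 8*j + 15) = j*(j - 3)*(j - 2)^2*(j + 1)*(j - 5)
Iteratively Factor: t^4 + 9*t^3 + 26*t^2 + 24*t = (t + 2)*(t^3 + 7*t^2 + 12*t) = (t + 2)*(t + 3)*(t^2 + 4*t) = (t + 2)*(t + 3)*(t + 4)*(t)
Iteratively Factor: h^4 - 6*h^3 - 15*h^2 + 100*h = (h - 5)*(h^3 - h^2 - 20*h) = h*(h - 5)*(h^2 - h - 20) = h*(h - 5)*(h + 4)*(h - 5)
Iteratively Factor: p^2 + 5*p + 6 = (p + 2)*(p + 3)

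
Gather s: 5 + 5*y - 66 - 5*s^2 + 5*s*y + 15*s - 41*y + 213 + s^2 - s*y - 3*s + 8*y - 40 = -4*s^2 + s*(4*y + 12) - 28*y + 112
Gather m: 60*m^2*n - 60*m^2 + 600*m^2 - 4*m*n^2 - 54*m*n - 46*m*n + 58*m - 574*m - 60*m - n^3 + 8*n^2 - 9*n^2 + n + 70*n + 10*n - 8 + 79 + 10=m^2*(60*n + 540) + m*(-4*n^2 - 100*n - 576) - n^3 - n^2 + 81*n + 81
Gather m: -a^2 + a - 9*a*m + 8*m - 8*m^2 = -a^2 + a - 8*m^2 + m*(8 - 9*a)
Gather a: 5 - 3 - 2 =0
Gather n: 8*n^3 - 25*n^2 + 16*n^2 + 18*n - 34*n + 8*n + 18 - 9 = 8*n^3 - 9*n^2 - 8*n + 9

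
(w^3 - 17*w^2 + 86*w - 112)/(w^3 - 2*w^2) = 1 - 15/w + 56/w^2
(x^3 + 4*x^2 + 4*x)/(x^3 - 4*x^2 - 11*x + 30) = x*(x^2 + 4*x + 4)/(x^3 - 4*x^2 - 11*x + 30)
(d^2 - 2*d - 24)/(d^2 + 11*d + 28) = (d - 6)/(d + 7)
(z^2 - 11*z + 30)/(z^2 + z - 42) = (z - 5)/(z + 7)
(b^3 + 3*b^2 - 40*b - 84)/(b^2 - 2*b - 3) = (-b^3 - 3*b^2 + 40*b + 84)/(-b^2 + 2*b + 3)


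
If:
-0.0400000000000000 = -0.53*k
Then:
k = 0.08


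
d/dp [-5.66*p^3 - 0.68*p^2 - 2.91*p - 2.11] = -16.98*p^2 - 1.36*p - 2.91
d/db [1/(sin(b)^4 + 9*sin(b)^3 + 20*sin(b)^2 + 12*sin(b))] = (-43*sin(b) + sin(3*b) + 27*cos(2*b)/2 - 51/2)*cos(b)/((sin(b)^3 + 9*sin(b)^2 + 20*sin(b) + 12)^2*sin(b)^2)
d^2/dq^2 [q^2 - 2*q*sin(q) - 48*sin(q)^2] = 2*q*sin(q) + 192*sin(q)^2 - 4*cos(q) - 94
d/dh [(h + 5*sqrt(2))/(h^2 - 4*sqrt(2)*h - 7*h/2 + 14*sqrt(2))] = 2*(2*h^2 - 8*sqrt(2)*h - 7*h + (h + 5*sqrt(2))*(-4*h + 7 + 8*sqrt(2)) + 28*sqrt(2))/(2*h^2 - 8*sqrt(2)*h - 7*h + 28*sqrt(2))^2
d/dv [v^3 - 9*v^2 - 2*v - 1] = 3*v^2 - 18*v - 2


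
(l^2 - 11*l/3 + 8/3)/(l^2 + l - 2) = (l - 8/3)/(l + 2)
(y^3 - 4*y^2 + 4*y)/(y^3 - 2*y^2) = (y - 2)/y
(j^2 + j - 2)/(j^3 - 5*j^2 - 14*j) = (j - 1)/(j*(j - 7))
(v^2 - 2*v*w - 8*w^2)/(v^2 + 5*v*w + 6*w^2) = (v - 4*w)/(v + 3*w)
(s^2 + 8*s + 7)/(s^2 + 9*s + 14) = (s + 1)/(s + 2)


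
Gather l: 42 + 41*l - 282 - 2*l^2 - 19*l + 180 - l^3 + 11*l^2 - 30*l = -l^3 + 9*l^2 - 8*l - 60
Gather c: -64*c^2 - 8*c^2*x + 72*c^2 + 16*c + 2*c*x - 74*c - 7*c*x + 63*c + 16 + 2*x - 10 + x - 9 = c^2*(8 - 8*x) + c*(5 - 5*x) + 3*x - 3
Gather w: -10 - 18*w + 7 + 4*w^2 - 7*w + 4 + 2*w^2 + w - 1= 6*w^2 - 24*w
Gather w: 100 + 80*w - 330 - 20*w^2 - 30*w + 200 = -20*w^2 + 50*w - 30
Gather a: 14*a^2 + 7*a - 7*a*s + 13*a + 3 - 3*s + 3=14*a^2 + a*(20 - 7*s) - 3*s + 6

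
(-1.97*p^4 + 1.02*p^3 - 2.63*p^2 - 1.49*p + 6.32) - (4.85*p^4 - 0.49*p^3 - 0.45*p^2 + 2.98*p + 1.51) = -6.82*p^4 + 1.51*p^3 - 2.18*p^2 - 4.47*p + 4.81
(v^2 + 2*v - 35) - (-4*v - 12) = v^2 + 6*v - 23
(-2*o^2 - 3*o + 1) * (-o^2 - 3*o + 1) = 2*o^4 + 9*o^3 + 6*o^2 - 6*o + 1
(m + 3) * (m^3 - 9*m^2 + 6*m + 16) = m^4 - 6*m^3 - 21*m^2 + 34*m + 48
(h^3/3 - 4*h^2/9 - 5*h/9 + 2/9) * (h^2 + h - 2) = h^5/3 - h^4/9 - 5*h^3/3 + 5*h^2/9 + 4*h/3 - 4/9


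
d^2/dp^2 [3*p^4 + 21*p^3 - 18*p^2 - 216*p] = 36*p^2 + 126*p - 36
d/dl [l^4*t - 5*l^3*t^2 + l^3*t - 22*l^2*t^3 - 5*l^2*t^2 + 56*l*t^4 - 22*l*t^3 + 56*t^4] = t*(4*l^3 - 15*l^2*t + 3*l^2 - 44*l*t^2 - 10*l*t + 56*t^3 - 22*t^2)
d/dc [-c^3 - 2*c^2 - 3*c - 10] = -3*c^2 - 4*c - 3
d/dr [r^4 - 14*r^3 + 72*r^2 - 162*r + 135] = 4*r^3 - 42*r^2 + 144*r - 162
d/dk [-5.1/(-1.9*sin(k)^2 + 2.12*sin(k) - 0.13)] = (10.812 - 19.38*sin(k))*cos(k)/(1.9*sin(k)^2 - 2.12*sin(k) + 0.13)^2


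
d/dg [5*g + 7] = 5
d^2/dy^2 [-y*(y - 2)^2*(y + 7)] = -12*y^2 - 18*y + 48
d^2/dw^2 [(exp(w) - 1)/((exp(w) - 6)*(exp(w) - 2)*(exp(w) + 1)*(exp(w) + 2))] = (9*exp(8*w) - 71*exp(7*w) + 195*exp(6*w) - 135*exp(5*w) - 558*exp(4*w) + 1944*exp(3*w) + 960*exp(2*w) - 1840*exp(w) + 1056)*exp(w)/(exp(12*w) - 15*exp(11*w) + 45*exp(10*w) + 235*exp(9*w) - 978*exp(8*w) - 1920*exp(7*w) + 6560*exp(6*w) + 10080*exp(5*w) - 17472*exp(4*w) - 29440*exp(3*w) + 11520*exp(2*w) + 34560*exp(w) + 13824)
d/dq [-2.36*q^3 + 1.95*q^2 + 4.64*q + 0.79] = -7.08*q^2 + 3.9*q + 4.64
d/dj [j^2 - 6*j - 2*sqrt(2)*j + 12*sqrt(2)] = 2*j - 6 - 2*sqrt(2)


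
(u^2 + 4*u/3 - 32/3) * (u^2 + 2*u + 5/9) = u^4 + 10*u^3/3 - 67*u^2/9 - 556*u/27 - 160/27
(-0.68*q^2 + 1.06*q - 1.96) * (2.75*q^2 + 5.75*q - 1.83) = -1.87*q^4 - 0.995*q^3 + 1.9494*q^2 - 13.2098*q + 3.5868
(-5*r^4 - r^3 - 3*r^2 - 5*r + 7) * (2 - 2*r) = 10*r^5 - 8*r^4 + 4*r^3 + 4*r^2 - 24*r + 14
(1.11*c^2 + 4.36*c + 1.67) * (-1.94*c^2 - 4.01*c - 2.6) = -2.1534*c^4 - 12.9095*c^3 - 23.6094*c^2 - 18.0327*c - 4.342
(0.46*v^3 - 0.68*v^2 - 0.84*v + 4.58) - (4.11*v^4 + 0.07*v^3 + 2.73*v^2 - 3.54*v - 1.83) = -4.11*v^4 + 0.39*v^3 - 3.41*v^2 + 2.7*v + 6.41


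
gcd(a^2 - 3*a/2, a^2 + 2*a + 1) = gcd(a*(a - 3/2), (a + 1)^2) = 1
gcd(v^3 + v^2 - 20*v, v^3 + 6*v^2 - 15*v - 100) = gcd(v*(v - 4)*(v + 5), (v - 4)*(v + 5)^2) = v^2 + v - 20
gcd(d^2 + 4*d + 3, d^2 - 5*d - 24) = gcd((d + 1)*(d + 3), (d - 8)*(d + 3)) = d + 3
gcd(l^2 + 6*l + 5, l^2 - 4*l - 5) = l + 1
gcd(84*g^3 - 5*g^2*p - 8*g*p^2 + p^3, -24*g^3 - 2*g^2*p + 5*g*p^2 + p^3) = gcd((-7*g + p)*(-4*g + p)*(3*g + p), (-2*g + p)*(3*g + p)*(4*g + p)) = 3*g + p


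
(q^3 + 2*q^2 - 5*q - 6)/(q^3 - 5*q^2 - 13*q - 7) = (q^2 + q - 6)/(q^2 - 6*q - 7)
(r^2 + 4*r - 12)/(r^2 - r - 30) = (-r^2 - 4*r + 12)/(-r^2 + r + 30)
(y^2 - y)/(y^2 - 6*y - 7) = y*(1 - y)/(-y^2 + 6*y + 7)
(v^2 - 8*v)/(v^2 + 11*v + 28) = v*(v - 8)/(v^2 + 11*v + 28)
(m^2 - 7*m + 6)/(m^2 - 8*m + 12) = (m - 1)/(m - 2)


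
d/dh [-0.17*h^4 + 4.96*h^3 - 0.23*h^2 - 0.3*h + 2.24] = -0.68*h^3 + 14.88*h^2 - 0.46*h - 0.3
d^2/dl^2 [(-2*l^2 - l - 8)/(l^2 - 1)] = 2*(-l^3 - 30*l^2 - 3*l - 10)/(l^6 - 3*l^4 + 3*l^2 - 1)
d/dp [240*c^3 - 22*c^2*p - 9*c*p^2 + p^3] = -22*c^2 - 18*c*p + 3*p^2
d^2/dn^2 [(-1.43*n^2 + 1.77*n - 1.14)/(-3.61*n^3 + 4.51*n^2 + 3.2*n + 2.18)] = (37.271806*n^6 - 138.400902*n^5 + 450.30057*n^4 - 293.587422*n^3 - 191.400792*n^2 + 256.958028*n + 39.2176)/(47.045881*n^9 - 176.324313*n^8 + 95.175123*n^7 + 135.633335*n^6 + 128.591028*n^5 - 120.471294*n^4 - 170.070068*n^3 - 131.269572*n^2 - 45.62304*n - 10.360232)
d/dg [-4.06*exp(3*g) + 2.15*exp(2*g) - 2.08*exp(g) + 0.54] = (-12.18*exp(2*g) + 4.3*exp(g) - 2.08)*exp(g)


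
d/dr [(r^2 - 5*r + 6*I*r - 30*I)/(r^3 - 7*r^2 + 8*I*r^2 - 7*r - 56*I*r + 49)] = (-r^4 + r^3*(10 - 12*I) + r^2*(6 + 116*I) + r*(-382 - 420*I) + 1435 + 84*I)/(r^6 + r^5*(-14 + 16*I) + r^4*(-29 - 224*I) + r^3*(1092 + 672*I) + r^2*(-3773 + 1568*I) + r*(-686 - 5488*I) + 2401)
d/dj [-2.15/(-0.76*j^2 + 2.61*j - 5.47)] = (5.6115 - 3.268*j)/(0.76*j^2 - 2.61*j + 5.47)^2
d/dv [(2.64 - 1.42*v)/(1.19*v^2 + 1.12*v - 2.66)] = (1.6898*v^2 - 6.2832*v + 0.8204)/(1.4161*v^4 + 2.6656*v^3 - 5.0764*v^2 - 5.9584*v + 7.0756)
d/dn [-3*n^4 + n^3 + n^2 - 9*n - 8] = -12*n^3 + 3*n^2 + 2*n - 9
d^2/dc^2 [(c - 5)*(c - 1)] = 2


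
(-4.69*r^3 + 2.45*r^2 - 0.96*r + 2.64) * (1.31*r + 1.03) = -6.1439*r^4 - 1.6212*r^3 + 1.2659*r^2 + 2.4696*r + 2.7192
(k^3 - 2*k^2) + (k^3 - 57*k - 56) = 2*k^3 - 2*k^2 - 57*k - 56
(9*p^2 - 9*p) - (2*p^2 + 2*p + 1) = 7*p^2 - 11*p - 1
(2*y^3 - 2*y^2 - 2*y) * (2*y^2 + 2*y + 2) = 4*y^5 - 4*y^3 - 8*y^2 - 4*y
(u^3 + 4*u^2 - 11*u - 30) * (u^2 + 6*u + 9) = u^5 + 10*u^4 + 22*u^3 - 60*u^2 - 279*u - 270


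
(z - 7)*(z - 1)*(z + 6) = z^3 - 2*z^2 - 41*z + 42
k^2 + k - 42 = (k - 6)*(k + 7)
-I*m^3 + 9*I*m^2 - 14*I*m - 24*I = (m - 6)*(m - 4)*(-I*m - I)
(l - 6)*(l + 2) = l^2 - 4*l - 12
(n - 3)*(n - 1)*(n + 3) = n^3 - n^2 - 9*n + 9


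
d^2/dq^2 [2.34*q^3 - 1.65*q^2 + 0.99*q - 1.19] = 14.04*q - 3.3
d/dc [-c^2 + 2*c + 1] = 2 - 2*c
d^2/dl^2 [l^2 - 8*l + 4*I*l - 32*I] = 2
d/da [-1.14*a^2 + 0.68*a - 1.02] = 0.68 - 2.28*a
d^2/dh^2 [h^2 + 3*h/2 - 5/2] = 2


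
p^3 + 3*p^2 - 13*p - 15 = (p - 3)*(p + 1)*(p + 5)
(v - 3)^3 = v^3 - 9*v^2 + 27*v - 27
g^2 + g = g*(g + 1)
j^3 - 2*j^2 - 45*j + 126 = (j - 6)*(j - 3)*(j + 7)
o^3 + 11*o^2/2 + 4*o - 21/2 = (o - 1)*(o + 3)*(o + 7/2)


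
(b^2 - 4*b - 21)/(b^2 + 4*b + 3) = (b - 7)/(b + 1)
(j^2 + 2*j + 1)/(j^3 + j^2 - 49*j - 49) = (j + 1)/(j^2 - 49)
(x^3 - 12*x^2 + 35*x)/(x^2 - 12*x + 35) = x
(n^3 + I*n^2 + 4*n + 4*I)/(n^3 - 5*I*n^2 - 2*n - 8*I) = (n + 2*I)/(n - 4*I)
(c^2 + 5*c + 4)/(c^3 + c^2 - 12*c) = (c + 1)/(c*(c - 3))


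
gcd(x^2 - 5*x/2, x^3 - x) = x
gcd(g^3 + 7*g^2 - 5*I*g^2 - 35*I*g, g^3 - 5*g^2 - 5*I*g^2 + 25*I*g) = g^2 - 5*I*g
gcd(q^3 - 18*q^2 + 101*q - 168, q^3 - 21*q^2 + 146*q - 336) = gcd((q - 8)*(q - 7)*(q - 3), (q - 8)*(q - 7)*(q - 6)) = q^2 - 15*q + 56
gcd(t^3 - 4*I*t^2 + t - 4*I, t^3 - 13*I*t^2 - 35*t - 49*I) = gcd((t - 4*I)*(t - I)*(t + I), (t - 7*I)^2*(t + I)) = t + I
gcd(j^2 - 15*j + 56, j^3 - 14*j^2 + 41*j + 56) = j^2 - 15*j + 56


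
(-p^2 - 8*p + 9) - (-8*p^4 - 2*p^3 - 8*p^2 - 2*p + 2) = 8*p^4 + 2*p^3 + 7*p^2 - 6*p + 7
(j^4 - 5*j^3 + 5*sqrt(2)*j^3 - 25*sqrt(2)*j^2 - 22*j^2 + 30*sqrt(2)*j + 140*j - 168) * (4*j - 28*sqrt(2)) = 4*j^5 - 20*j^4 - 8*sqrt(2)*j^4 - 368*j^3 + 40*sqrt(2)*j^3 + 736*sqrt(2)*j^2 + 1960*j^2 - 3920*sqrt(2)*j - 2352*j + 4704*sqrt(2)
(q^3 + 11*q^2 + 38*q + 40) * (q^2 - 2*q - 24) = q^5 + 9*q^4 - 8*q^3 - 300*q^2 - 992*q - 960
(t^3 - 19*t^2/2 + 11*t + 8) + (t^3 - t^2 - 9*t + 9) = 2*t^3 - 21*t^2/2 + 2*t + 17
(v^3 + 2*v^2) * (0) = 0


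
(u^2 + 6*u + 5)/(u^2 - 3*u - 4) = (u + 5)/(u - 4)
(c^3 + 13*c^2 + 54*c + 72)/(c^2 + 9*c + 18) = c + 4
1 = 1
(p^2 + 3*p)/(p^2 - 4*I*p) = (p + 3)/(p - 4*I)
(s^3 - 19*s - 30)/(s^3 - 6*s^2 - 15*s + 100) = (s^2 + 5*s + 6)/(s^2 - s - 20)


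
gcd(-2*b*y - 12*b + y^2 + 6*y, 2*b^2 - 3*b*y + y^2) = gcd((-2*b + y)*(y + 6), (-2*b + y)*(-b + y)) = -2*b + y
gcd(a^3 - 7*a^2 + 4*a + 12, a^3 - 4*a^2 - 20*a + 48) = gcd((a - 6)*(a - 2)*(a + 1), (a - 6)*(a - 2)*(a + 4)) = a^2 - 8*a + 12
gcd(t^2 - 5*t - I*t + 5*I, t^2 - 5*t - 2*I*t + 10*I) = t - 5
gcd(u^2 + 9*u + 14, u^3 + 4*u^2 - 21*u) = u + 7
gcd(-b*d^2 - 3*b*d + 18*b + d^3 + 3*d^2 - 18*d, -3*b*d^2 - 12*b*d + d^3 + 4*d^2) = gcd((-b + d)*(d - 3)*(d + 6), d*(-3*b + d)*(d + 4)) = 1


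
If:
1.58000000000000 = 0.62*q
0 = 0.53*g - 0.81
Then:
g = 1.53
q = 2.55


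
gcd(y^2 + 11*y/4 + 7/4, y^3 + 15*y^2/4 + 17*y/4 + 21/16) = y + 7/4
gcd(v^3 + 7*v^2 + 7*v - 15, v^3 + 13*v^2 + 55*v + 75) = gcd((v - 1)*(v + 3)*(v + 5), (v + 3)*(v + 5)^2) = v^2 + 8*v + 15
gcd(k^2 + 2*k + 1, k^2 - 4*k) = 1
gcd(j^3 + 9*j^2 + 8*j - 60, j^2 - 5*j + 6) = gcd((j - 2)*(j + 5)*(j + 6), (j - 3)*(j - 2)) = j - 2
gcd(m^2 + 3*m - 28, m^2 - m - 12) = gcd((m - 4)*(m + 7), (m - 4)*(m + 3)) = m - 4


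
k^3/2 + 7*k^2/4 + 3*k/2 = k*(k/2 + 1)*(k + 3/2)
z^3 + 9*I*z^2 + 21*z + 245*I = (z - 5*I)*(z + 7*I)^2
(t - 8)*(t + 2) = t^2 - 6*t - 16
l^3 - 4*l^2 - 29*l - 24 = (l - 8)*(l + 1)*(l + 3)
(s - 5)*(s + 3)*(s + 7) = s^3 + 5*s^2 - 29*s - 105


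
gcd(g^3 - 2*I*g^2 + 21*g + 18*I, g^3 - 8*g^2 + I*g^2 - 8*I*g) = g + I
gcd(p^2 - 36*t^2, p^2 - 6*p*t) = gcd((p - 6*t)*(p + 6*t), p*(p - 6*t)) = p - 6*t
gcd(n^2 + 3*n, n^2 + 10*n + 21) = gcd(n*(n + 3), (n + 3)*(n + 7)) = n + 3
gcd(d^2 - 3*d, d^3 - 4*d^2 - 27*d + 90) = d - 3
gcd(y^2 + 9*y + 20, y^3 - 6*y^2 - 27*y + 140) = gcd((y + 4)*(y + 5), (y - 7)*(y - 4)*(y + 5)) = y + 5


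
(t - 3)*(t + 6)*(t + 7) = t^3 + 10*t^2 + 3*t - 126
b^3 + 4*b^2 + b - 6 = (b - 1)*(b + 2)*(b + 3)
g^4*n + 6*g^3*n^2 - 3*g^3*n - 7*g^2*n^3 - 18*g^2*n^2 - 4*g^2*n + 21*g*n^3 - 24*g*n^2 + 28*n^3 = (g - 4)*(g - n)*(g + 7*n)*(g*n + n)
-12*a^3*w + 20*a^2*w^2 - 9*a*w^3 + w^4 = w*(-6*a + w)*(-2*a + w)*(-a + w)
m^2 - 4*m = m*(m - 4)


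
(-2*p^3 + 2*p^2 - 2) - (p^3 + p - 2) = -3*p^3 + 2*p^2 - p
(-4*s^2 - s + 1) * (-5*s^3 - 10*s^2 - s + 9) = 20*s^5 + 45*s^4 + 9*s^3 - 45*s^2 - 10*s + 9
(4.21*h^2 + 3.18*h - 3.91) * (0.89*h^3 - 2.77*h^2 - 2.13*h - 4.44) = 3.7469*h^5 - 8.8315*h^4 - 21.2558*h^3 - 14.6351*h^2 - 5.7909*h + 17.3604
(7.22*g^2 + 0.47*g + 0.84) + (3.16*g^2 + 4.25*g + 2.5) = 10.38*g^2 + 4.72*g + 3.34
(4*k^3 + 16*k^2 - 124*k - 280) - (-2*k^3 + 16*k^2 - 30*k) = 6*k^3 - 94*k - 280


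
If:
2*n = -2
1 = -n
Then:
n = -1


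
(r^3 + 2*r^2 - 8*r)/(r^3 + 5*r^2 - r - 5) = r*(r^2 + 2*r - 8)/(r^3 + 5*r^2 - r - 5)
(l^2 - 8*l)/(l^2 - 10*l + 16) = l/(l - 2)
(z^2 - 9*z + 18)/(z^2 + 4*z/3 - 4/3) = 3*(z^2 - 9*z + 18)/(3*z^2 + 4*z - 4)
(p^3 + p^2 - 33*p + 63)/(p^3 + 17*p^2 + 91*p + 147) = (p^2 - 6*p + 9)/(p^2 + 10*p + 21)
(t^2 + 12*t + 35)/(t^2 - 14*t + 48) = (t^2 + 12*t + 35)/(t^2 - 14*t + 48)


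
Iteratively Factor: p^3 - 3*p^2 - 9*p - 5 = (p - 5)*(p^2 + 2*p + 1) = (p - 5)*(p + 1)*(p + 1)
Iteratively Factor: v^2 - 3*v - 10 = (v + 2)*(v - 5)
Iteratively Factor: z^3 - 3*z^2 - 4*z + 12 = (z - 2)*(z^2 - z - 6) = (z - 2)*(z + 2)*(z - 3)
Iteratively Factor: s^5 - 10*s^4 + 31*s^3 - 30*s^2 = (s - 2)*(s^4 - 8*s^3 + 15*s^2) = (s - 5)*(s - 2)*(s^3 - 3*s^2) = (s - 5)*(s - 3)*(s - 2)*(s^2) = s*(s - 5)*(s - 3)*(s - 2)*(s)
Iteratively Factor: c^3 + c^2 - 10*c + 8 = (c - 2)*(c^2 + 3*c - 4) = (c - 2)*(c - 1)*(c + 4)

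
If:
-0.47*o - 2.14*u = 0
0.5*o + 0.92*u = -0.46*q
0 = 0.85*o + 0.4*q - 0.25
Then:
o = 0.42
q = -0.27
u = -0.09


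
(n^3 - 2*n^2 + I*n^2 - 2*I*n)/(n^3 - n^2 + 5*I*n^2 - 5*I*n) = (n^2 + n*(-2 + I) - 2*I)/(n^2 + n*(-1 + 5*I) - 5*I)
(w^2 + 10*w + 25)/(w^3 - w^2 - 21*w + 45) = (w + 5)/(w^2 - 6*w + 9)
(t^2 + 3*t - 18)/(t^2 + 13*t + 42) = (t - 3)/(t + 7)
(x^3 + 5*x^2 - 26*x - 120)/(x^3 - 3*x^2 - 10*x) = (x^2 + 10*x + 24)/(x*(x + 2))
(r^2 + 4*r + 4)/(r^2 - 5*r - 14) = (r + 2)/(r - 7)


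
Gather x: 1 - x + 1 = 2 - x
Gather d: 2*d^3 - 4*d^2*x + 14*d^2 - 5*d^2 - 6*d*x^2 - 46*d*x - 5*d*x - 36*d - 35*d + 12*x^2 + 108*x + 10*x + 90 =2*d^3 + d^2*(9 - 4*x) + d*(-6*x^2 - 51*x - 71) + 12*x^2 + 118*x + 90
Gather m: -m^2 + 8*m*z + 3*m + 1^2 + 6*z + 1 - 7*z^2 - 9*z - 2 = -m^2 + m*(8*z + 3) - 7*z^2 - 3*z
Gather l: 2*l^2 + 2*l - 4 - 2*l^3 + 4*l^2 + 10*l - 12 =-2*l^3 + 6*l^2 + 12*l - 16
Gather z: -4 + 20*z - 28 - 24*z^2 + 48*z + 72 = -24*z^2 + 68*z + 40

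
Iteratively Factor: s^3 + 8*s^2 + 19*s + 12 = (s + 3)*(s^2 + 5*s + 4) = (s + 1)*(s + 3)*(s + 4)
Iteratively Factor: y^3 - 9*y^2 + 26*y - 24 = (y - 2)*(y^2 - 7*y + 12) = (y - 3)*(y - 2)*(y - 4)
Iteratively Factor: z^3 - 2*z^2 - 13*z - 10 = (z - 5)*(z^2 + 3*z + 2) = (z - 5)*(z + 1)*(z + 2)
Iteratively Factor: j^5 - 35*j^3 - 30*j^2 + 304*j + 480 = (j + 3)*(j^4 - 3*j^3 - 26*j^2 + 48*j + 160) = (j - 5)*(j + 3)*(j^3 + 2*j^2 - 16*j - 32) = (j - 5)*(j - 4)*(j + 3)*(j^2 + 6*j + 8) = (j - 5)*(j - 4)*(j + 2)*(j + 3)*(j + 4)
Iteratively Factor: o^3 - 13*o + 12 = (o + 4)*(o^2 - 4*o + 3) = (o - 3)*(o + 4)*(o - 1)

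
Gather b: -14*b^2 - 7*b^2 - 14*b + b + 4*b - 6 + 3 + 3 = -21*b^2 - 9*b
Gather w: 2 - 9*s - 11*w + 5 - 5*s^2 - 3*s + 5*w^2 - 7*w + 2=-5*s^2 - 12*s + 5*w^2 - 18*w + 9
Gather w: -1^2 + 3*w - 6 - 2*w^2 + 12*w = -2*w^2 + 15*w - 7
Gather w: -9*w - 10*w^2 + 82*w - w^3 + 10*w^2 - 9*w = -w^3 + 64*w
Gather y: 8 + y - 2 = y + 6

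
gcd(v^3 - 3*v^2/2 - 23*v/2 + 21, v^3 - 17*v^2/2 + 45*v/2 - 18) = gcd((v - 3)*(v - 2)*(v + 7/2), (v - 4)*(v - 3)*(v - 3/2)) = v - 3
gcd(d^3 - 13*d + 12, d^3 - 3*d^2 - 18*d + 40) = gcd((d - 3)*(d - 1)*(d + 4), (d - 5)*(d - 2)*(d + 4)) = d + 4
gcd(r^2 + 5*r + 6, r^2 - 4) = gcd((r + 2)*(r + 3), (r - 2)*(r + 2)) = r + 2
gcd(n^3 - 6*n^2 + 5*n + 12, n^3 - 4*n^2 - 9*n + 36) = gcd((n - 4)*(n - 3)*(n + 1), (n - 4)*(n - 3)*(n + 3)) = n^2 - 7*n + 12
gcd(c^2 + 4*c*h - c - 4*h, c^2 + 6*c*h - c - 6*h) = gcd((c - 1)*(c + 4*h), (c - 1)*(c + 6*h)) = c - 1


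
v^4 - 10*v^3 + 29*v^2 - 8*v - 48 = (v - 4)^2*(v - 3)*(v + 1)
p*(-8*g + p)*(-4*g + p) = 32*g^2*p - 12*g*p^2 + p^3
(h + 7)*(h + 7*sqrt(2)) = h^2 + 7*h + 7*sqrt(2)*h + 49*sqrt(2)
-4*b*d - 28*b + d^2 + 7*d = (-4*b + d)*(d + 7)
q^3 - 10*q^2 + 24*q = q*(q - 6)*(q - 4)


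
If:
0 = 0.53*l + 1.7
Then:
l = -3.21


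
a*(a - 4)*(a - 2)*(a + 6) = a^4 - 28*a^2 + 48*a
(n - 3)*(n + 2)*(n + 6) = n^3 + 5*n^2 - 12*n - 36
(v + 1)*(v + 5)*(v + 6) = v^3 + 12*v^2 + 41*v + 30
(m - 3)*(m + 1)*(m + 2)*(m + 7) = m^4 + 7*m^3 - 7*m^2 - 55*m - 42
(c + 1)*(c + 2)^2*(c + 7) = c^4 + 12*c^3 + 43*c^2 + 60*c + 28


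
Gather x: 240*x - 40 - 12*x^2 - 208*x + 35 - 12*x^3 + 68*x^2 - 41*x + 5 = -12*x^3 + 56*x^2 - 9*x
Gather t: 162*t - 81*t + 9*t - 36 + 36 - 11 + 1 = 90*t - 10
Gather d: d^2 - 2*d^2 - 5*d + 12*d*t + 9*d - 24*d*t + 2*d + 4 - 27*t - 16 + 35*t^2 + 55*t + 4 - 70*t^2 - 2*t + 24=-d^2 + d*(6 - 12*t) - 35*t^2 + 26*t + 16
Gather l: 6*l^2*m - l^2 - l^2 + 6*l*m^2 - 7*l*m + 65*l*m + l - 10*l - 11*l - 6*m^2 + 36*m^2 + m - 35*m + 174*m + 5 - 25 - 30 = l^2*(6*m - 2) + l*(6*m^2 + 58*m - 20) + 30*m^2 + 140*m - 50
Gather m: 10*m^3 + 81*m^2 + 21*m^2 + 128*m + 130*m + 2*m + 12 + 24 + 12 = 10*m^3 + 102*m^2 + 260*m + 48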